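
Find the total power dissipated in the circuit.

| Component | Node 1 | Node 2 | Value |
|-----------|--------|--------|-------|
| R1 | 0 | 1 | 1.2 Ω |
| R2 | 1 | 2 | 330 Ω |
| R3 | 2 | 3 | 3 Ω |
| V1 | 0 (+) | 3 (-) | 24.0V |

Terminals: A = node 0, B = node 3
Nodal analysis, taking node 3 as the 0 V reference.
Source V1 fixes V_0 = 24 V.
KCL at each unknown node (sum of currents leaving = 0; resistances in Ω):
  Node 1: (V_1 - 24)/1.2 + (V_1 - V_2)/330 = 0
  Node 2: (V_2 - V_1)/330 + (V_2 - 0)/3 = 0
Collecting terms (coefficients in siemens):
  0.8364·V_1 - 0.00303·V_2 = 20
  0.3364·V_2 - 0.00303·V_1 = 0
Determinant D = (0.8364)(0.3364) - (-0.00303)(-0.00303) = 0.2813
V_1 = [(20)(0.3364) - (-0.00303)(0)]/D = 23.91 V
V_2 = [(0.8364)(0) - (20)(-0.00303)]/D = 0.2154 V
Power in each resistor, P = (ΔV)²/R:
  P_R1 = (24 - 23.91)²/1.2 = 0.006189 W
  P_R2 = (23.91 - 0.2154)²/330 = 1.702 W
  P_R3 = (0.2154 - 0)²/3 = 0.01547 W
P_total = P_R1 + P_R2 + P_R3 = 1.724 W

Final answer: 1.724 W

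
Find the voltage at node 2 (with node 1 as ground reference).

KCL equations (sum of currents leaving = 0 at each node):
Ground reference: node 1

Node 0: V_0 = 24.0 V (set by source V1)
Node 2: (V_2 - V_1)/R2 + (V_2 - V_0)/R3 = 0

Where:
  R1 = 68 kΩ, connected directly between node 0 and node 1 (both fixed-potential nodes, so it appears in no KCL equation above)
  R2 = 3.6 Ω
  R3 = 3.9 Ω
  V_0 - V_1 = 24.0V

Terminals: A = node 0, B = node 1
Nodal analysis, taking node 1 as the 0 V reference.
Source V1 fixes V_0 = 24 V.
KCL at each unknown node (sum of currents leaving = 0; resistances in Ω):
  Node 2: (V_2 - 0)/3.6 + (V_2 - 24)/3.9 = 0
Collecting terms: 0.5342 × V_2 = 6.154  =>  V_2 = 11.52 V
The requested potential is V_2 = 11.52 V.

Final answer: V_2 = 11.52 V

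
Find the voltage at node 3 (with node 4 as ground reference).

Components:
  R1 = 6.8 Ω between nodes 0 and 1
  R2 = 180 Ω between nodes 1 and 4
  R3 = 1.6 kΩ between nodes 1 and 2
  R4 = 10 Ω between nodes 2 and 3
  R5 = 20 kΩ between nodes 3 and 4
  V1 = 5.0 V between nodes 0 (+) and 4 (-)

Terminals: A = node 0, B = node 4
Nodal analysis, taking node 4 as the 0 V reference.
Source V1 fixes V_0 = 5 V.
KCL at each unknown node (sum of currents leaving = 0; resistances in Ω):
  Node 1: (V_1 - 5)/6.8 + (V_1 - 0)/180 + (V_1 - V_2)/1600 = 0
  Node 2: (V_2 - V_1)/1600 + (V_2 - V_3)/10 = 0
  Node 3: (V_3 - V_2)/10 + (V_3 - 0)/20000 = 0
Collecting terms (coefficients in siemens):
  0.1532·V_1 - 0.000625·V_2 = 0.7353
  0.1006·V_2 - 0.000625·V_1 - 0.1·V_3 = 0
  0.1001·V_3 - 0.1·V_2 = 0
Solving these 3 simultaneous equations (Gaussian elimination) gives:
  V_1 = 4.817 V, V_2 = 4.46 V, V_3 = 4.458 V
The requested potential is V_3 = 4.458 V.

Final answer: V_3 = 4.458 V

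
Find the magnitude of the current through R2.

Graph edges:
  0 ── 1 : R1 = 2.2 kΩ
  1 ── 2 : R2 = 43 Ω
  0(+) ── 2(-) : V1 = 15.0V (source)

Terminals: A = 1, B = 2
Nodal analysis, taking node 2 as the 0 V reference.
Source V1 fixes V_0 = 15 V.
KCL at each unknown node (sum of currents leaving = 0; resistances in Ω):
  Node 1: (V_1 - 15)/2200 + (V_1 - 0)/43 = 0
Collecting terms: 0.02371 × V_1 = 0.006818  =>  V_1 = 0.2876 V
I_R2 = (V_1 - V_2)/R2 = (0.2876 - 0)/43 = 0.006687 A
|I_R2| = 0.006687 A

Final answer: |I_R2| = 0.006687 A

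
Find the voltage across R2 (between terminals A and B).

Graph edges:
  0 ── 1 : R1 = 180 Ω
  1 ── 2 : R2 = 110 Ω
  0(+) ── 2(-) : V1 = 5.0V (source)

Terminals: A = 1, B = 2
R1 and R2 are in series across V1 (node 0 → node 1 → node 2), and the output A–B is taken across R2, so this is a voltage divider.
Series current: I = V1/(R1 + R2) = 5/(180 + 110) = 5/290 = 0.01724 A
V_R2 = I × R2 = V1 × R2/(R1 + R2) = 5 × 110/290 = 1.897 V

Final answer: 1.897 V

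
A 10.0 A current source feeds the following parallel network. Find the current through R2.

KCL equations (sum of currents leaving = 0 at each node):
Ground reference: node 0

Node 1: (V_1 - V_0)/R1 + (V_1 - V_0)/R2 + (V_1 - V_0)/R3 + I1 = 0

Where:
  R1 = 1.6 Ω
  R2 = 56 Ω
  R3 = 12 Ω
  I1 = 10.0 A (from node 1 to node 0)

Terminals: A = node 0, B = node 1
All resistors sit directly between nodes 0 and 1, so they are in parallel and share one voltage V; the full source current 10 A splits among them.
1/R_par = 1/1.6 + 1/56 + 1/12 = 0.7262 S  =>  R_par = 1.377 Ω
V = I × R_par = 10 × 1.377 = 13.77 V
I_R2 = V/R2 = 13.77/56 = 0.2459 A

Final answer: 0.2459 A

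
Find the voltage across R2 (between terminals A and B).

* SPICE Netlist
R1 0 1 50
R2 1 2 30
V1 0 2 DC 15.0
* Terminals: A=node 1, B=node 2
R1 and R2 are in series across V1 (node 0 → node 1 → node 2), and the output A–B is taken across R2, so this is a voltage divider.
Series current: I = V1/(R1 + R2) = 15/(50 + 30) = 15/80 = 0.1875 A
V_R2 = I × R2 = V1 × R2/(R1 + R2) = 15 × 30/80 = 5.625 V

Final answer: 5.625 V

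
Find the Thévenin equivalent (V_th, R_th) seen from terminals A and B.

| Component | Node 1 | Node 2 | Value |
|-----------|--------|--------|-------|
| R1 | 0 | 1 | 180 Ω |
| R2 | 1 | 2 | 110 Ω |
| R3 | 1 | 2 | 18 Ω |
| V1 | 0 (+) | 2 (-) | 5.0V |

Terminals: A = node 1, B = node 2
Step 1 — V_th is the open-circuit voltage V_A - V_B (nothing connected across the terminals).
Nodal analysis, taking node 2 as the 0 V reference.
Source V1 fixes V_0 = 5 V.
KCL at each unknown node (sum of currents leaving = 0; resistances in Ω):
  Node 1: (V_1 - 5)/180 + (V_1 - 0)/110 + (V_1 - 0)/18 = 0
Collecting terms: 0.0702 × V_1 = 0.02778  =>  V_1 = 0.3957 V
V_th = V_1 - V_2 = 0.3957 - 0 = 0.3957 V
Step 2 — R_th: zero the source — replace V1 by a short circuit (node 2 merges into node 0) — and find the resistance seen between A (node 1) and B (node 0).
Reduce the network between node 1 (A) and node 0 (B) by series/parallel combination:
  Rp1 = R1 ‖ R2 ‖ R3 (parallel, all between nodes 0 and 1) = 1/(1/180 + 1/110 + 1/18) = 14.24 Ω
R_th = 14.24 Ω

Final answer: V_th = 0.3957 V, R_th = 14.24 Ω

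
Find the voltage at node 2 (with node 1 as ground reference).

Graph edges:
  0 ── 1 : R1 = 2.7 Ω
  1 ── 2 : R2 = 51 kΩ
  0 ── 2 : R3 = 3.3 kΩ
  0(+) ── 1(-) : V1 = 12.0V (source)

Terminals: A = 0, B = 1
Nodal analysis, taking node 1 as the 0 V reference.
Source V1 fixes V_0 = 12 V.
KCL at each unknown node (sum of currents leaving = 0; resistances in Ω):
  Node 2: (V_2 - 0)/51000 + (V_2 - 12)/3300 = 0
Collecting terms: 0.0003226 × V_2 = 0.003636  =>  V_2 = 11.27 V
The requested potential is V_2 = 11.27 V.

Final answer: V_2 = 11.27 V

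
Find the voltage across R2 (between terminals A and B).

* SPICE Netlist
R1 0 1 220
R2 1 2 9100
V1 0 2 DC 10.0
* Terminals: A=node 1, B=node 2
R1 and R2 are in series across V1 (node 0 → node 1 → node 2), and the output A–B is taken across R2, so this is a voltage divider.
Series current: I = V1/(R1 + R2) = 10/(220 + 9100) = 10/9320 = 0.001073 A
V_R2 = I × R2 = V1 × R2/(R1 + R2) = 10 × 9100/9320 = 9.764 V

Final answer: 9.764 V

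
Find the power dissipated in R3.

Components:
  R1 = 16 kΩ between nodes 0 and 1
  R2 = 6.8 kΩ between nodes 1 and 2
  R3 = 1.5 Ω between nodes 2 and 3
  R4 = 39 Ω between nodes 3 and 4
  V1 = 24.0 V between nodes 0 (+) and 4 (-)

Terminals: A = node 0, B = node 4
Nodal analysis, taking node 4 as the 0 V reference.
Source V1 fixes V_0 = 24 V.
KCL at each unknown node (sum of currents leaving = 0; resistances in Ω):
  Node 1: (V_1 - 24)/16000 + (V_1 - V_2)/6800 = 0
  Node 2: (V_2 - V_1)/6800 + (V_2 - V_3)/1.5 = 0
  Node 3: (V_3 - V_2)/1.5 + (V_3 - 0)/39 = 0
Collecting terms (coefficients in siemens):
  0.0002096·V_1 - 0.0001471·V_2 = 0.0015
  0.6668·V_2 - 0.0001471·V_1 - 0.6667·V_3 = 0
  0.6923·V_3 - 0.6667·V_2 = 0
Solving these 3 simultaneous equations (Gaussian elimination) gives:
  V_1 = 7.188 V, V_2 = 0.04256 V, V_3 = 0.04098 V
I_R3 = (V_2 - V_3)/R3 = (0.04256 - 0.04098)/1.5 = 0.001051 A
P_R3 = I_R3² × R3 = (0.001051)² × 1.5 = 0.000001656 W

Final answer: 1.656e-06 W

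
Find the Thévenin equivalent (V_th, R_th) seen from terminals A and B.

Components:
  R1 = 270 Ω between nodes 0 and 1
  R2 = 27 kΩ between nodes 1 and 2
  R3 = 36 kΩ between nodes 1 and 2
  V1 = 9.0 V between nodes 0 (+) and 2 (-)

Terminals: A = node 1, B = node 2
Step 1 — V_th is the open-circuit voltage V_A - V_B (nothing connected across the terminals).
Nodal analysis, taking node 2 as the 0 V reference.
Source V1 fixes V_0 = 9 V.
KCL at each unknown node (sum of currents leaving = 0; resistances in Ω):
  Node 1: (V_1 - 9)/270 + (V_1 - 0)/27000 + (V_1 - 0)/36000 = 0
Collecting terms: 0.003769 × V_1 = 0.03333  =>  V_1 = 8.845 V
V_th = V_1 - V_2 = 8.845 - 0 = 8.845 V
Step 2 — R_th: zero the source — replace V1 by a short circuit (node 2 merges into node 0) — and find the resistance seen between A (node 1) and B (node 0).
Reduce the network between node 1 (A) and node 0 (B) by series/parallel combination:
  Rp1 = R1 ‖ R2 ‖ R3 (parallel, all between nodes 0 and 1) = 1/(1/270 + 1/27000 + 1/36000) = 265.4 Ω
R_th = 265.4 Ω

Final answer: V_th = 8.845 V, R_th = 265.4 Ω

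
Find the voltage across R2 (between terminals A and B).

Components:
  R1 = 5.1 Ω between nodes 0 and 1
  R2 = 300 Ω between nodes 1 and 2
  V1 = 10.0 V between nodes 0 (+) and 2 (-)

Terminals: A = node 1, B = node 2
R1 and R2 are in series across V1 (node 0 → node 1 → node 2), and the output A–B is taken across R2, so this is a voltage divider.
Series current: I = V1/(R1 + R2) = 10/(5.1 + 300) = 10/305.1 = 0.03278 A
V_R2 = I × R2 = V1 × R2/(R1 + R2) = 10 × 300/305.1 = 9.833 V

Final answer: 9.833 V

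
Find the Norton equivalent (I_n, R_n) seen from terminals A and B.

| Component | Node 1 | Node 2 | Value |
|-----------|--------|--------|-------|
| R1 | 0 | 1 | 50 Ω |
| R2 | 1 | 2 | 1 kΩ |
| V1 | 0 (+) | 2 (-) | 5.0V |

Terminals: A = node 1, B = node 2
Find the Thévenin equivalent first; then I_n = V_th/R_th and R_n = R_th.
Step 1 — V_th is the open-circuit voltage V_A - V_B (nothing connected across the terminals).
Nodal analysis, taking node 2 as the 0 V reference.
Source V1 fixes V_0 = 5 V.
KCL at each unknown node (sum of currents leaving = 0; resistances in Ω):
  Node 1: (V_1 - 5)/50 + (V_1 - 0)/1000 = 0
Collecting terms: 0.021 × V_1 = 0.1  =>  V_1 = 4.762 V
V_th = V_1 - V_2 = 4.762 - 0 = 4.762 V
Step 2 — R_th: zero the source — replace V1 by a short circuit (node 2 merges into node 0) — and find the resistance seen between A (node 1) and B (node 0).
Reduce the network between node 1 (A) and node 0 (B) by series/parallel combination:
  Rp1 = R1 ‖ R2 (parallel, both between nodes 0 and 1) = 1/(1/50 + 1/1000) = 47.62 Ω
R_th = 47.62 Ω
I_n = V_th/R_th = 4.762/47.62 = 0.1 A, and R_n = R_th = 47.62 Ω

Final answer: I_n = 0.1 A, R_n = 47.62 Ω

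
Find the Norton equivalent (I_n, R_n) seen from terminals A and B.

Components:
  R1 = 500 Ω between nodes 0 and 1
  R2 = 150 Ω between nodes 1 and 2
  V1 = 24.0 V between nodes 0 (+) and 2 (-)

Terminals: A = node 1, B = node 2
Find the Thévenin equivalent first; then I_n = V_th/R_th and R_n = R_th.
Step 1 — V_th is the open-circuit voltage V_A - V_B (nothing connected across the terminals).
Nodal analysis, taking node 2 as the 0 V reference.
Source V1 fixes V_0 = 24 V.
KCL at each unknown node (sum of currents leaving = 0; resistances in Ω):
  Node 1: (V_1 - 24)/500 + (V_1 - 0)/150 = 0
Collecting terms: 0.008667 × V_1 = 0.048  =>  V_1 = 5.538 V
V_th = V_1 - V_2 = 5.538 - 0 = 5.538 V
Step 2 — R_th: zero the source — replace V1 by a short circuit (node 2 merges into node 0) — and find the resistance seen between A (node 1) and B (node 0).
Reduce the network between node 1 (A) and node 0 (B) by series/parallel combination:
  Rp1 = R1 ‖ R2 (parallel, both between nodes 0 and 1) = 1/(1/500 + 1/150) = 115.4 Ω
R_th = 115.4 Ω
I_n = V_th/R_th = 5.538/115.4 = 0.048 A, and R_n = R_th = 115.4 Ω

Final answer: I_n = 0.048 A, R_n = 115.4 Ω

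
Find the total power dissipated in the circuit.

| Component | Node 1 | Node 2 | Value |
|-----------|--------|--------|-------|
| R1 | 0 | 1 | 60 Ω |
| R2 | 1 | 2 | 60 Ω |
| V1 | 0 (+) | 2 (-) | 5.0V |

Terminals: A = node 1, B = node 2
Nodal analysis, taking node 2 as the 0 V reference.
Source V1 fixes V_0 = 5 V.
KCL at each unknown node (sum of currents leaving = 0; resistances in Ω):
  Node 1: (V_1 - 5)/60 + (V_1 - 0)/60 = 0
Collecting terms: 0.03333 × V_1 = 0.08333  =>  V_1 = 2.5 V
Power in each resistor, P = (ΔV)²/R:
  P_R1 = (5 - 2.5)²/60 = 0.1042 W
  P_R2 = (2.5 - 0)²/60 = 0.1042 W
P_total = P_R1 + P_R2 = 0.2083 W

Final answer: 0.2083 W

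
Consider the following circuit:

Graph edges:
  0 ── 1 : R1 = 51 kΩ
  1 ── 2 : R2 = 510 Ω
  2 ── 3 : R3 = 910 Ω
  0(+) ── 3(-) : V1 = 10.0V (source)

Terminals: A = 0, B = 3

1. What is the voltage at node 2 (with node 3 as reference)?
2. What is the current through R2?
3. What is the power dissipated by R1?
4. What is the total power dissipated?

Nodal analysis, taking node 3 as the 0 V reference.
Source V1 fixes V_0 = 10 V.
KCL at each unknown node (sum of currents leaving = 0; resistances in Ω):
  Node 1: (V_1 - 10)/51000 + (V_1 - V_2)/510 = 0
  Node 2: (V_2 - V_1)/510 + (V_2 - 0)/910 = 0
Collecting terms (coefficients in siemens):
  0.00198·V_1 - 0.001961·V_2 = 0.0001961
  0.00306·V_2 - 0.001961·V_1 = 0
Determinant D = (0.00198)(0.00306) - (-0.001961)(-0.001961) = 0.000002215
V_1 = [(0.0001961)(0.00306) - (-0.001961)(0)]/D = 0.2709 V
V_2 = [(0.00198)(0) - (0.0001961)(-0.001961)]/D = 0.1736 V
Part 1:
  Read off the nodal solution: V_2 = 0.1736 V
Part 2:
  I_R2 = (V_1 - V_2)/R2 = (0.2709 - 0.1736)/510 = 0.0001908 A
  Magnitude: I_R2 = 0.0001908 A
Part 3:
  I_R1 = (V_0 - V_1)/R1 = (10 - 0.2709)/51000 = 0.0001908 A
  P_R1 = I_R1² × R1 = (0.0001908)² × 51000 = 0.001856 W
Part 4:
  Power in each resistor, P = (ΔV)²/R:
    P_R1 = (10 - 0.2709)²/51000 = 0.001856 W
    P_R2 = (0.2709 - 0.1736)²/510 = 0.00001856 W
    P_R3 = (0.1736 - 0)²/910 = 0.00003312 W
  P_total = P_R1 + P_R2 + P_R3 = 0.001908 W

Final answers:
1. V_2 = 0.1736 V
2. I_R2 = 0.0001908 A
3. P_R1 = 0.001856 W
4. P_total = 0.001908 W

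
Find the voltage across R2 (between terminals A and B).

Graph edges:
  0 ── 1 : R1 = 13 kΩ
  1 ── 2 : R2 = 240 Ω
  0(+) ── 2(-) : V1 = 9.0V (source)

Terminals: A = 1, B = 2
R1 and R2 are in series across V1 (node 0 → node 1 → node 2), and the output A–B is taken across R2, so this is a voltage divider.
Series current: I = V1/(R1 + R2) = 9/(13000 + 240) = 9/13240 = 0.0006798 A
V_R2 = I × R2 = V1 × R2/(R1 + R2) = 9 × 240/13240 = 0.1631 V

Final answer: 0.1631 V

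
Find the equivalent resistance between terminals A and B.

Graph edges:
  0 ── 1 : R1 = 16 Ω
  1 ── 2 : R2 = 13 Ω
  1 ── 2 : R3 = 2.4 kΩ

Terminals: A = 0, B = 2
Reduce the network between node 0 (A) and node 2 (B) by series/parallel combination:
  Rp1 = R2 ‖ R3 (parallel, both between nodes 1 and 2) = 1/(1/13 + 1/2400) = 12.93 Ω
  Rs1 = R1 + Rp1 (series, joined only at node 1) = 16 + 12.93 = 28.93 Ω
R_eq = 28.93 Ω

Final answer: 28.93 Ω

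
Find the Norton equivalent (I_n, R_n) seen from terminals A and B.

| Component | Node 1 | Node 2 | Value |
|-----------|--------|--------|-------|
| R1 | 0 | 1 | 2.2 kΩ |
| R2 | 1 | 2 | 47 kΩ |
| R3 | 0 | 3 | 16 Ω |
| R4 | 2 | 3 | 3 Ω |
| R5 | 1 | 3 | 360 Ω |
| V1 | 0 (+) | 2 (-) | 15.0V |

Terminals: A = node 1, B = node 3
Find the Thévenin equivalent first; then I_n = V_th/R_th and R_n = R_th.
Step 1 — V_th is the open-circuit voltage V_A - V_B (nothing connected across the terminals).
Nodal analysis, taking node 2 as the 0 V reference.
Source V1 fixes V_0 = 15 V.
KCL at each unknown node (sum of currents leaving = 0; resistances in Ω):
  Node 1: (V_1 - 15)/2200 + (V_1 - 0)/47000 + (V_1 - V_3)/360 = 0
  Node 3: (V_3 - 15)/16 + (V_3 - 0)/3 + (V_3 - V_1)/360 = 0
Collecting terms (coefficients in siemens):
  0.003254·V_1 - 0.002778·V_3 = 0.006818
  0.3986·V_3 - 0.002778·V_1 = 0.9375
Determinant D = (0.003254)(0.3986) - (-0.002778)(-0.002778) = 0.001289
V_1 = [(0.006818)(0.3986) - (-0.002778)(0.9375)]/D = 4.128 V
V_3 = [(0.003254)(0.9375) - (0.006818)(-0.002778)]/D = 2.381 V
V_th = V_1 - V_3 = 4.128 - 2.381 = 1.747 V
Step 2 — R_th: zero the source — replace V1 by a short circuit (node 2 merges into node 0) — and find the resistance seen between A (node 1) and B (node 3).
Reduce the network between node 1 (A) and node 3 (B) by series/parallel combination:
  Rp1 = R1 ‖ R2 (parallel, both between nodes 0 and 1) = 1/(1/2200 + 1/47000) = 2102 Ω
  Rp2 = R3 ‖ R4 (parallel, both between nodes 0 and 3) = 1/(1/16 + 1/3) = 2.526 Ω
  Rs1 = Rp1 + Rp2 (series, joined only at node 0) = 2102 + 2.526 = 2104 Ω
  Rp3 = R5 ‖ Rs1 (parallel, both between nodes 1 and 3) = 1/(1/360 + 1/2104) = 307.4 Ω
R_th = 307.4 Ω
I_n = V_th/R_th = 1.747/307.4 = 0.005684 A, and R_n = R_th = 307.4 Ω

Final answer: I_n = 0.005684 A, R_n = 307.4 Ω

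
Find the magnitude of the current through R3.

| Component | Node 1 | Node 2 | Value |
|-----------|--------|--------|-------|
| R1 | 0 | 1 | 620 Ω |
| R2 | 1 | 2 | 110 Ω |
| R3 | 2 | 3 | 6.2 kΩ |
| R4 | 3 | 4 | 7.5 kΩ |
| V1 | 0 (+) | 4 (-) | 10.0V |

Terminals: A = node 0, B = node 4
Nodal analysis, taking node 4 as the 0 V reference.
Source V1 fixes V_0 = 10 V.
KCL at each unknown node (sum of currents leaving = 0; resistances in Ω):
  Node 1: (V_1 - 10)/620 + (V_1 - V_2)/110 = 0
  Node 2: (V_2 - V_1)/110 + (V_2 - V_3)/6200 = 0
  Node 3: (V_3 - V_2)/6200 + (V_3 - 0)/7500 = 0
Collecting terms (coefficients in siemens):
  0.0107·V_1 - 0.009091·V_2 = 0.01613
  0.009252·V_2 - 0.009091·V_1 - 0.0001613·V_3 = 0
  0.0002946·V_3 - 0.0001613·V_2 = 0
Solving these 3 simultaneous equations (Gaussian elimination) gives:
  V_1 = 9.57 V, V_2 = 9.494 V, V_3 = 5.198 V
I_R3 = (V_2 - V_3)/R3 = (9.494 - 5.198)/6200 = 0.000693 A
|I_R3| = 0.000693 A

Final answer: |I_R3| = 0.000693 A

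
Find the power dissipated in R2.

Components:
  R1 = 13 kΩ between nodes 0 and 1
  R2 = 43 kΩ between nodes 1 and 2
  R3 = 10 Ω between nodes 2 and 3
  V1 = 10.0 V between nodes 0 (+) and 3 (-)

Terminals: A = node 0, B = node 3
Nodal analysis, taking node 3 as the 0 V reference.
Source V1 fixes V_0 = 10 V.
KCL at each unknown node (sum of currents leaving = 0; resistances in Ω):
  Node 1: (V_1 - 10)/13000 + (V_1 - V_2)/43000 = 0
  Node 2: (V_2 - V_1)/43000 + (V_2 - 0)/10 = 0
Collecting terms (coefficients in siemens):
  0.0001002·V_1 - 0.00002326·V_2 = 0.0007692
  0.1·V_2 - 0.00002326·V_1 = 0
Determinant D = (0.0001002)(0.1) - (-0.00002326)(-0.00002326) = 0.00001002
V_1 = [(0.0007692)(0.1) - (-0.00002326)(0)]/D = 7.679 V
V_2 = [(0.0001002)(0) - (0.0007692)(-0.00002326)]/D = 0.001785 V
I_R2 = (V_1 - V_2)/R2 = (7.679 - 0.001785)/43000 = 0.0001785 A
P_R2 = I_R2² × R2 = (0.0001785)² × 43000 = 0.001371 W

Final answer: 0.001371 W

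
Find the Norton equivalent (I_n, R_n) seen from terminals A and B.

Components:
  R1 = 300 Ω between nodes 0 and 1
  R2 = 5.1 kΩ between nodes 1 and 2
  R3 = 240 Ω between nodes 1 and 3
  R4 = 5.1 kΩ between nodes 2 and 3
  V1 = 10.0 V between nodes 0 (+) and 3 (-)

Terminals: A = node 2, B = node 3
Find the Thévenin equivalent first; then I_n = V_th/R_th and R_n = R_th.
Step 1 — V_th is the open-circuit voltage V_A - V_B (nothing connected across the terminals).
Nodal analysis, taking node 3 as the 0 V reference.
Source V1 fixes V_0 = 10 V.
KCL at each unknown node (sum of currents leaving = 0; resistances in Ω):
  Node 1: (V_1 - 10)/300 + (V_1 - V_2)/5100 + (V_1 - 0)/240 = 0
  Node 2: (V_2 - V_1)/5100 + (V_2 - 0)/5100 = 0
Collecting terms (coefficients in siemens):
  0.007696·V_1 - 0.0001961·V_2 = 0.03333
  0.0003922·V_2 - 0.0001961·V_1 = 0
Determinant D = (0.007696)(0.0003922) - (-0.0001961)(-0.0001961) = 0.00000298
V_1 = [(0.03333)(0.0003922) - (-0.0001961)(0)]/D = 4.387 V
V_2 = [(0.007696)(0) - (0.03333)(-0.0001961)]/D = 2.194 V
V_th = V_2 - V_3 = 2.194 - 0 = 2.194 V
Step 2 — R_th: zero the source — replace V1 by a short circuit (node 3 merges into node 0) — and find the resistance seen between A (node 2) and B (node 0).
Reduce the network between node 2 (A) and node 0 (B) by series/parallel combination:
  Rp1 = R1 ‖ R3 (parallel, both between nodes 0 and 1) = 1/(1/300 + 1/240) = 133.3 Ω
  Rs1 = R2 + Rp1 (series, joined only at node 1) = 5100 + 133.3 = 5233 Ω
  Rp2 = R4 ‖ Rs1 (parallel, both between nodes 0 and 2) = 1/(1/5100 + 1/5233) = 2583 Ω
R_th = 2.583 kΩ
I_n = V_th/R_th = 2.194/2583 = 0.0008493 A, and R_n = R_th = 2.583 kΩ

Final answer: I_n = 0.0008493 A, R_n = 2.583 kΩ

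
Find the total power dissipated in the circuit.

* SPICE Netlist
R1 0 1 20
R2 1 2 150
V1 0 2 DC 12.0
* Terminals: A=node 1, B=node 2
Nodal analysis, taking node 2 as the 0 V reference.
Source V1 fixes V_0 = 12 V.
KCL at each unknown node (sum of currents leaving = 0; resistances in Ω):
  Node 1: (V_1 - 12)/20 + (V_1 - 0)/150 = 0
Collecting terms: 0.05667 × V_1 = 0.6  =>  V_1 = 10.59 V
Power in each resistor, P = (ΔV)²/R:
  P_R1 = (12 - 10.59)²/20 = 0.09965 W
  P_R2 = (10.59 - 0)²/150 = 0.7474 W
P_total = P_R1 + P_R2 = 0.8471 W

Final answer: 0.8471 W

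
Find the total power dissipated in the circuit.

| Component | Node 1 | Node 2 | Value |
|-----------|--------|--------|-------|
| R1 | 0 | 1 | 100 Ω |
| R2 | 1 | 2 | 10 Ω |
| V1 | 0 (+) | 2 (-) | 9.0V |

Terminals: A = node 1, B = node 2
Nodal analysis, taking node 2 as the 0 V reference.
Source V1 fixes V_0 = 9 V.
KCL at each unknown node (sum of currents leaving = 0; resistances in Ω):
  Node 1: (V_1 - 9)/100 + (V_1 - 0)/10 = 0
Collecting terms: 0.11 × V_1 = 0.09  =>  V_1 = 0.8182 V
Power in each resistor, P = (ΔV)²/R:
  P_R1 = (9 - 0.8182)²/100 = 0.6694 W
  P_R2 = (0.8182 - 0)²/10 = 0.06694 W
P_total = P_R1 + P_R2 = 0.7364 W

Final answer: 0.7364 W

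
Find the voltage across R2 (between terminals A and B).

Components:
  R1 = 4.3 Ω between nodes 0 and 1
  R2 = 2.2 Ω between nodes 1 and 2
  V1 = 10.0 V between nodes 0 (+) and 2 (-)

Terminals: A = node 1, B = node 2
R1 and R2 are in series across V1 (node 0 → node 1 → node 2), and the output A–B is taken across R2, so this is a voltage divider.
Series current: I = V1/(R1 + R2) = 10/(4.3 + 2.2) = 10/6.5 = 1.538 A
V_R2 = I × R2 = V1 × R2/(R1 + R2) = 10 × 2.2/6.5 = 3.385 V

Final answer: 3.385 V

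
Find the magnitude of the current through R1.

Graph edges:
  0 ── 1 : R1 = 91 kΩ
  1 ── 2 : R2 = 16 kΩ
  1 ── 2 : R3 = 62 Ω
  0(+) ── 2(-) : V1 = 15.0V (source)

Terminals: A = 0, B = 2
Nodal analysis, taking node 2 as the 0 V reference.
Source V1 fixes V_0 = 15 V.
KCL at each unknown node (sum of currents leaving = 0; resistances in Ω):
  Node 1: (V_1 - 15)/91000 + (V_1 - 0)/16000 + (V_1 - 0)/62 = 0
Collecting terms: 0.0162 × V_1 = 0.0001648  =>  V_1 = 0.01017 V
I_R1 = (V_0 - V_1)/R1 = (15 - 0.01017)/91000 = 0.0001647 A
|I_R1| = 0.0001647 A

Final answer: |I_R1| = 0.0001647 A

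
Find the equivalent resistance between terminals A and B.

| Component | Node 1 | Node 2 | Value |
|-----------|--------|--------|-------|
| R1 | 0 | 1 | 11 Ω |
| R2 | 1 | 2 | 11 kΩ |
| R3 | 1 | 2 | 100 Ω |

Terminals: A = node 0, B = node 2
Reduce the network between node 0 (A) and node 2 (B) by series/parallel combination:
  Rp1 = R2 ‖ R3 (parallel, both between nodes 1 and 2) = 1/(1/11000 + 1/100) = 99.1 Ω
  Rs1 = R1 + Rp1 (series, joined only at node 1) = 11 + 99.1 = 110.1 Ω
R_eq = 110.1 Ω

Final answer: 110.1 Ω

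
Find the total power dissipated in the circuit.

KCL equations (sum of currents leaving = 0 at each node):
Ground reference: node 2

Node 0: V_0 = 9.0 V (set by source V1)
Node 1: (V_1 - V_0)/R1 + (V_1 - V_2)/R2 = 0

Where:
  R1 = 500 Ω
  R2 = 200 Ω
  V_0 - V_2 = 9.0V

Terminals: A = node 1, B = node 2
Nodal analysis, taking node 2 as the 0 V reference.
Source V1 fixes V_0 = 9 V.
KCL at each unknown node (sum of currents leaving = 0; resistances in Ω):
  Node 1: (V_1 - 9)/500 + (V_1 - 0)/200 = 0
Collecting terms: 0.007 × V_1 = 0.018  =>  V_1 = 2.571 V
Power in each resistor, P = (ΔV)²/R:
  P_R1 = (9 - 2.571)²/500 = 0.08265 W
  P_R2 = (2.571 - 0)²/200 = 0.03306 W
P_total = P_R1 + P_R2 = 0.1157 W

Final answer: 0.1157 W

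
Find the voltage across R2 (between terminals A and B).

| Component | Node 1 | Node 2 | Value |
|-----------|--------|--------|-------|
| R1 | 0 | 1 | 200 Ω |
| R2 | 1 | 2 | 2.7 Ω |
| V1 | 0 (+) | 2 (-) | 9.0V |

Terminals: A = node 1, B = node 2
R1 and R2 are in series across V1 (node 0 → node 1 → node 2), and the output A–B is taken across R2, so this is a voltage divider.
Series current: I = V1/(R1 + R2) = 9/(200 + 2.7) = 9/202.7 = 0.0444 A
V_R2 = I × R2 = V1 × R2/(R1 + R2) = 9 × 2.7/202.7 = 0.1199 V

Final answer: 0.1199 V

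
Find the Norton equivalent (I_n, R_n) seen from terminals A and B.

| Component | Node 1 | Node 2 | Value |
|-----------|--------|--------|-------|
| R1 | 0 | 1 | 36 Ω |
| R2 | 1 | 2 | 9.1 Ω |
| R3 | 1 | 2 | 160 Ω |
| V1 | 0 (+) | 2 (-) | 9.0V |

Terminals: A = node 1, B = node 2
Find the Thévenin equivalent first; then I_n = V_th/R_th and R_n = R_th.
Step 1 — V_th is the open-circuit voltage V_A - V_B (nothing connected across the terminals).
Nodal analysis, taking node 2 as the 0 V reference.
Source V1 fixes V_0 = 9 V.
KCL at each unknown node (sum of currents leaving = 0; resistances in Ω):
  Node 1: (V_1 - 9)/36 + (V_1 - 0)/9.1 + (V_1 - 0)/160 = 0
Collecting terms: 0.1439 × V_1 = 0.25  =>  V_1 = 1.737 V
V_th = V_1 - V_2 = 1.737 - 0 = 1.737 V
Step 2 — R_th: zero the source — replace V1 by a short circuit (node 2 merges into node 0) — and find the resistance seen between A (node 1) and B (node 0).
Reduce the network between node 1 (A) and node 0 (B) by series/parallel combination:
  Rp1 = R1 ‖ R2 ‖ R3 (parallel, all between nodes 0 and 1) = 1/(1/36 + 1/9.1 + 1/160) = 6.948 Ω
R_th = 6.948 Ω
I_n = V_th/R_th = 1.737/6.948 = 0.25 A, and R_n = R_th = 6.948 Ω

Final answer: I_n = 0.25 A, R_n = 6.948 Ω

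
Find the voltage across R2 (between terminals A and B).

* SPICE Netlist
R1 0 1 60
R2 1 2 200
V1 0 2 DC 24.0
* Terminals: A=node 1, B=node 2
R1 and R2 are in series across V1 (node 0 → node 1 → node 2), and the output A–B is taken across R2, so this is a voltage divider.
Series current: I = V1/(R1 + R2) = 24/(60 + 200) = 24/260 = 0.09231 A
V_R2 = I × R2 = V1 × R2/(R1 + R2) = 24 × 200/260 = 18.46 V

Final answer: 18.46 V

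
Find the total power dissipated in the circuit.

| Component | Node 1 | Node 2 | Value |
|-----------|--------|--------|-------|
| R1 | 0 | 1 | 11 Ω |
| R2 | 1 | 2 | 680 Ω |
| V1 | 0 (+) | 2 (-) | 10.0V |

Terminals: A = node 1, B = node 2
Nodal analysis, taking node 2 as the 0 V reference.
Source V1 fixes V_0 = 10 V.
KCL at each unknown node (sum of currents leaving = 0; resistances in Ω):
  Node 1: (V_1 - 10)/11 + (V_1 - 0)/680 = 0
Collecting terms: 0.09238 × V_1 = 0.9091  =>  V_1 = 9.841 V
Power in each resistor, P = (ΔV)²/R:
  P_R1 = (10 - 9.841)²/11 = 0.002304 W
  P_R2 = (9.841 - 0)²/680 = 0.1424 W
P_total = P_R1 + P_R2 = 0.1447 W

Final answer: 0.1447 W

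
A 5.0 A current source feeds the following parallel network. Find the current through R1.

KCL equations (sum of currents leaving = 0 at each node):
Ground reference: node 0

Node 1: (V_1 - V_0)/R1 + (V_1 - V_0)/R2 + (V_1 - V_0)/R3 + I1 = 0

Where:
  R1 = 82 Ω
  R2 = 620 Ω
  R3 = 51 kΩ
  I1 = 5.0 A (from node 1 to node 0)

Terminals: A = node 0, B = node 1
All resistors sit directly between nodes 0 and 1, so they are in parallel and share one voltage V; the full source current 5 A splits among them.
1/R_par = 1/82 + 1/620 + 1/51000 = 0.01383 S  =>  R_par = 72.32 Ω
V = I × R_par = 5 × 72.32 = 361.6 V
I_R1 = V/R1 = 361.6/82 = 4.41 A

Final answer: 4.41 A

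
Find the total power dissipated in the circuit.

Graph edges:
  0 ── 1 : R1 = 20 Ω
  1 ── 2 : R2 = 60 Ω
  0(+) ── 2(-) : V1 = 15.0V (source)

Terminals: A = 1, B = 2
Nodal analysis, taking node 2 as the 0 V reference.
Source V1 fixes V_0 = 15 V.
KCL at each unknown node (sum of currents leaving = 0; resistances in Ω):
  Node 1: (V_1 - 15)/20 + (V_1 - 0)/60 = 0
Collecting terms: 0.06667 × V_1 = 0.75  =>  V_1 = 11.25 V
Power in each resistor, P = (ΔV)²/R:
  P_R1 = (15 - 11.25)²/20 = 0.7031 W
  P_R2 = (11.25 - 0)²/60 = 2.109 W
P_total = P_R1 + P_R2 = 2.812 W

Final answer: 2.812 W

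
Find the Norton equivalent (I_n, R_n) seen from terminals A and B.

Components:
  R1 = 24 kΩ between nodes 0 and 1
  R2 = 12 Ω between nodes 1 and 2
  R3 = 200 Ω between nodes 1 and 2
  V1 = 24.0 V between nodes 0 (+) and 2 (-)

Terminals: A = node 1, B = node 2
Find the Thévenin equivalent first; then I_n = V_th/R_th and R_n = R_th.
Step 1 — V_th is the open-circuit voltage V_A - V_B (nothing connected across the terminals).
Nodal analysis, taking node 2 as the 0 V reference.
Source V1 fixes V_0 = 24 V.
KCL at each unknown node (sum of currents leaving = 0; resistances in Ω):
  Node 1: (V_1 - 24)/24000 + (V_1 - 0)/12 + (V_1 - 0)/200 = 0
Collecting terms: 0.08837 × V_1 = 0.001  =>  V_1 = 0.01132 V
V_th = V_1 - V_2 = 0.01132 - 0 = 0.01132 V
Step 2 — R_th: zero the source — replace V1 by a short circuit (node 2 merges into node 0) — and find the resistance seen between A (node 1) and B (node 0).
Reduce the network between node 1 (A) and node 0 (B) by series/parallel combination:
  Rp1 = R1 ‖ R2 ‖ R3 (parallel, all between nodes 0 and 1) = 1/(1/24000 + 1/12 + 1/200) = 11.32 Ω
R_th = 11.32 Ω
I_n = V_th/R_th = 0.01132/11.32 = 0.001 A, and R_n = R_th = 11.32 Ω

Final answer: I_n = 0.001 A, R_n = 11.32 Ω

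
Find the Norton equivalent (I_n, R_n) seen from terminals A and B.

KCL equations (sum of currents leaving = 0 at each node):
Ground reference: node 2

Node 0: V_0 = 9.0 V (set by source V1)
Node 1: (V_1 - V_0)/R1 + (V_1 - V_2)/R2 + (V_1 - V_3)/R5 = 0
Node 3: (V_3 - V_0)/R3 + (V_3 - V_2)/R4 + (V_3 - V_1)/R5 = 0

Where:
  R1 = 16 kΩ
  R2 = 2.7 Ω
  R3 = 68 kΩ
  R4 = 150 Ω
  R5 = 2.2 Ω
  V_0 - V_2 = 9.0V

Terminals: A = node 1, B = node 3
Find the Thévenin equivalent first; then I_n = V_th/R_th and R_n = R_th.
Step 1 — V_th is the open-circuit voltage V_A - V_B (nothing connected across the terminals).
Nodal analysis, taking node 2 as the 0 V reference.
Source V1 fixes V_0 = 9 V.
KCL at each unknown node (sum of currents leaving = 0; resistances in Ω):
  Node 1: (V_1 - 9)/16000 + (V_1 - 0)/2.7 + (V_1 - V_3)/2.2 = 0
  Node 3: (V_3 - 9)/68000 + (V_3 - 0)/150 + (V_3 - V_1)/2.2 = 0
Collecting terms (coefficients in siemens):
  0.825·V_1 - 0.4545·V_3 = 0.0005625
  0.4612·V_3 - 0.4545·V_1 = 0.0001324
Determinant D = (0.825)(0.4612) - (-0.4545)(-0.4545) = 0.1739
V_1 = [(0.0005625)(0.4612) - (-0.4545)(0.0001324)]/D = 0.001838 V
V_3 = [(0.825)(0.0001324) - (0.0005625)(-0.4545)]/D = 0.002098 V
V_th = V_1 - V_3 = 0.001838 - 0.002098 = -0.0002603 V
Step 2 — R_th: zero the source — replace V1 by a short circuit (node 2 merges into node 0) — and find the resistance seen between A (node 1) and B (node 3).
Reduce the network between node 1 (A) and node 3 (B) by series/parallel combination:
  Rp1 = R1 ‖ R2 (parallel, both between nodes 0 and 1) = 1/(1/16000 + 1/2.7) = 2.7 Ω
  Rp2 = R3 ‖ R4 (parallel, both between nodes 0 and 3) = 1/(1/68000 + 1/150) = 149.7 Ω
  Rs1 = Rp1 + Rp2 (series, joined only at node 0) = 2.7 + 149.7 = 152.4 Ω
  Rp3 = R5 ‖ Rs1 (parallel, both between nodes 1 and 3) = 1/(1/2.2 + 1/152.4) = 2.169 Ω
R_th = 2.169 Ω
I_n = V_th/R_th = -0.0002603/2.169 = -0.00012 A, and R_n = R_th = 2.169 Ω

Final answer: I_n = -0.00012 A, R_n = 2.169 Ω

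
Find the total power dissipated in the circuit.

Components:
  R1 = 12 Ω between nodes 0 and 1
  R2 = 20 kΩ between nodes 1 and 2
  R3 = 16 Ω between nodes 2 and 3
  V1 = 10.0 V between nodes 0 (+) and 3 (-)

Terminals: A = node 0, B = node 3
Nodal analysis, taking node 3 as the 0 V reference.
Source V1 fixes V_0 = 10 V.
KCL at each unknown node (sum of currents leaving = 0; resistances in Ω):
  Node 1: (V_1 - 10)/12 + (V_1 - V_2)/20000 = 0
  Node 2: (V_2 - V_1)/20000 + (V_2 - 0)/16 = 0
Collecting terms (coefficients in siemens):
  0.08338·V_1 - 0.00005·V_2 = 0.8333
  0.06255·V_2 - 0.00005·V_1 = 0
Determinant D = (0.08338)(0.06255) - (-0.00005)(-0.00005) = 0.005216
V_1 = [(0.8333)(0.06255) - (-0.00005)(0)]/D = 9.994 V
V_2 = [(0.08338)(0) - (0.8333)(-0.00005)]/D = 0.007989 V
Power in each resistor, P = (ΔV)²/R:
  P_R1 = (10 - 9.994)²/12 = 0.000002992 W
  P_R2 = (9.994 - 0.007989)²/20000 = 0.004986 W
  P_R3 = (0.007989 - 0)²/16 = 0.000003989 W
P_total = P_R1 + P_R2 + P_R3 = 0.004993 W

Final answer: 0.004993 W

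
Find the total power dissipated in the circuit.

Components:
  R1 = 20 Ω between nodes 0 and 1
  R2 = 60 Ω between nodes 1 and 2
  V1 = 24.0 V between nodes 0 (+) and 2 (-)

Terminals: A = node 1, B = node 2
Nodal analysis, taking node 2 as the 0 V reference.
Source V1 fixes V_0 = 24 V.
KCL at each unknown node (sum of currents leaving = 0; resistances in Ω):
  Node 1: (V_1 - 24)/20 + (V_1 - 0)/60 = 0
Collecting terms: 0.06667 × V_1 = 1.2  =>  V_1 = 18 V
Power in each resistor, P = (ΔV)²/R:
  P_R1 = (24 - 18)²/20 = 1.8 W
  P_R2 = (18 - 0)²/60 = 5.4 W
P_total = P_R1 + P_R2 = 7.2 W

Final answer: 7.2 W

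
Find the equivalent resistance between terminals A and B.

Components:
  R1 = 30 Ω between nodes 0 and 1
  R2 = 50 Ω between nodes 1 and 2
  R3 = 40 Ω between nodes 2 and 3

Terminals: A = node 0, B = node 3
Reduce the network between node 0 (A) and node 3 (B) by series/parallel combination:
  Rs1 = R1 + R2 (series, joined only at node 1) = 30 + 50 = 80 Ω
  Rs2 = R3 + Rs1 (series, joined only at node 2) = 40 + 80 = 120 Ω
R_eq = 120 Ω

Final answer: 120 Ω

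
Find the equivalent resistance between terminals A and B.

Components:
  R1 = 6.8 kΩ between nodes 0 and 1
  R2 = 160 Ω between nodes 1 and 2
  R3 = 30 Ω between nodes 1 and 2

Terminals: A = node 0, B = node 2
Reduce the network between node 0 (A) and node 2 (B) by series/parallel combination:
  Rp1 = R2 ‖ R3 (parallel, both between nodes 1 and 2) = 1/(1/160 + 1/30) = 25.26 Ω
  Rs1 = R1 + Rp1 (series, joined only at node 1) = 6800 + 25.26 = 6825 Ω
R_eq = 6.825 kΩ

Final answer: 6.825 kΩ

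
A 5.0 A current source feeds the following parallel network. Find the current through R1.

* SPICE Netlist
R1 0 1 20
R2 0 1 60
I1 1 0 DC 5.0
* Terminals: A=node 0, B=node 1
All resistors sit directly between nodes 0 and 1, so they are in parallel and share one voltage V; the full source current 5 A splits among them.
1/R_par = 1/20 + 1/60 = 0.06667 S  =>  R_par = 15 Ω
V = I × R_par = 5 × 15 = 75 V
I_R1 = V/R1 = 75/20 = 3.75 A

Final answer: 3.75 A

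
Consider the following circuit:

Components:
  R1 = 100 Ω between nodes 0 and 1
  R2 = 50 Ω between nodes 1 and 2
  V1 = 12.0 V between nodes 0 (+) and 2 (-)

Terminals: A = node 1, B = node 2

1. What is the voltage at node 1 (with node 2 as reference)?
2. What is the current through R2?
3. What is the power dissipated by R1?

Nodal analysis, taking node 2 as the 0 V reference.
Source V1 fixes V_0 = 12 V.
KCL at each unknown node (sum of currents leaving = 0; resistances in Ω):
  Node 1: (V_1 - 12)/100 + (V_1 - 0)/50 = 0
Collecting terms: 0.03 × V_1 = 0.12  =>  V_1 = 4 V
Part 1:
  Read off the nodal solution: V_1 = 4 V
Part 2:
  I_R2 = (V_1 - V_2)/R2 = (4 - 0)/50 = 0.08 A
  Magnitude: I_R2 = 0.08 A
Part 3:
  I_R1 = (V_0 - V_1)/R1 = (12 - 4)/100 = 0.08 A
  P_R1 = I_R1² × R1 = (0.08)² × 100 = 0.64 W

Final answers:
1. V_1 = 4 V
2. I_R2 = 0.08 A
3. P_R1 = 0.64 W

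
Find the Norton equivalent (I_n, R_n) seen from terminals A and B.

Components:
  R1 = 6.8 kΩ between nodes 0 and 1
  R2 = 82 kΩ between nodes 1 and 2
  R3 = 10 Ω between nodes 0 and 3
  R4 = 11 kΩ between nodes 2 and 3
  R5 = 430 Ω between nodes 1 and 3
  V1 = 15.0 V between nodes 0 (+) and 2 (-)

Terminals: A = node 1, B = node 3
Find the Thévenin equivalent first; then I_n = V_th/R_th and R_n = R_th.
Step 1 — V_th is the open-circuit voltage V_A - V_B (nothing connected across the terminals).
Nodal analysis, taking node 2 as the 0 V reference.
Source V1 fixes V_0 = 15 V.
KCL at each unknown node (sum of currents leaving = 0; resistances in Ω):
  Node 1: (V_1 - 15)/6800 + (V_1 - 0)/82000 + (V_1 - V_3)/430 = 0
  Node 3: (V_3 - 15)/10 + (V_3 - 0)/11000 + (V_3 - V_1)/430 = 0
Collecting terms (coefficients in siemens):
  0.002485·V_1 - 0.002326·V_3 = 0.002206
  0.1024·V_3 - 0.002326·V_1 = 1.5
Determinant D = (0.002485)(0.1024) - (-0.002326)(-0.002326) = 0.0002491
V_1 = [(0.002206)(0.1024) - (-0.002326)(1.5)]/D = 14.91 V
V_3 = [(0.002485)(1.5) - (0.002206)(-0.002326)]/D = 14.98 V
V_th = V_1 - V_3 = 14.91 - 14.98 = -0.07264 V
Step 2 — R_th: zero the source — replace V1 by a short circuit (node 2 merges into node 0) — and find the resistance seen between A (node 1) and B (node 3).
Reduce the network between node 1 (A) and node 3 (B) by series/parallel combination:
  Rp1 = R1 ‖ R2 (parallel, both between nodes 0 and 1) = 1/(1/6800 + 1/82000) = 6279 Ω
  Rp2 = R3 ‖ R4 (parallel, both between nodes 0 and 3) = 1/(1/10 + 1/11000) = 9.991 Ω
  Rs1 = Rp1 + Rp2 (series, joined only at node 0) = 6279 + 9.991 = 6289 Ω
  Rp3 = R5 ‖ Rs1 (parallel, both between nodes 1 and 3) = 1/(1/430 + 1/6289) = 402.5 Ω
R_th = 402.5 Ω
I_n = V_th/R_th = -0.07264/402.5 = -0.0001805 A, and R_n = R_th = 402.5 Ω

Final answer: I_n = -0.0001805 A, R_n = 402.5 Ω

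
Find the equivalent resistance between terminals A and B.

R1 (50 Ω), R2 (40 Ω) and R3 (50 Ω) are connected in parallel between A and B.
Reduce the network between node 0 (A) and node 1 (B) by series/parallel combination:
  Rp1 = R1 ‖ R2 ‖ R3 (parallel, all between nodes 0 and 1) = 1/(1/50 + 1/40 + 1/50) = 15.38 Ω
R_eq = 15.38 Ω

Final answer: 15.38 Ω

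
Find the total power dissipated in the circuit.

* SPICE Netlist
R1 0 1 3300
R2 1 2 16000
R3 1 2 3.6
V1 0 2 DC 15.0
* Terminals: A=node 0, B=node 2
Nodal analysis, taking node 2 as the 0 V reference.
Source V1 fixes V_0 = 15 V.
KCL at each unknown node (sum of currents leaving = 0; resistances in Ω):
  Node 1: (V_1 - 15)/3300 + (V_1 - 0)/16000 + (V_1 - 0)/3.6 = 0
Collecting terms: 0.2781 × V_1 = 0.004545  =>  V_1 = 0.01634 V
Power in each resistor, P = (ΔV)²/R:
  P_R1 = (15 - 0.01634)²/3300 = 0.06803 W
  P_R2 = (0.01634 - 0)²/16000 = 0.00000001669 W
  P_R3 = (0.01634 - 0)²/3.6 = 0.00007418 W
P_total = P_R1 + P_R2 + P_R3 = 0.06811 W

Final answer: 0.06811 W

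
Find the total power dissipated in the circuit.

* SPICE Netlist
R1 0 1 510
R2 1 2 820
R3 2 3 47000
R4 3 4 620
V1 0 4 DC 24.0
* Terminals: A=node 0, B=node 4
Nodal analysis, taking node 4 as the 0 V reference.
Source V1 fixes V_0 = 24 V.
KCL at each unknown node (sum of currents leaving = 0; resistances in Ω):
  Node 1: (V_1 - 24)/510 + (V_1 - V_2)/820 = 0
  Node 2: (V_2 - V_1)/820 + (V_2 - V_3)/47000 = 0
  Node 3: (V_3 - V_2)/47000 + (V_3 - 0)/620 = 0
Collecting terms (coefficients in siemens):
  0.00318·V_1 - 0.00122·V_2 = 0.04706
  0.001241·V_2 - 0.00122·V_1 - 0.00002128·V_3 = 0
  0.001634·V_3 - 0.00002128·V_2 = 0
Solving these 3 simultaneous equations (Gaussian elimination) gives:
  V_1 = 23.75 V, V_2 = 23.35 V, V_3 = 0.304 V
Power in each resistor, P = (ΔV)²/R:
  P_R1 = (24 - 23.75)²/510 = 0.0001226 W
  P_R2 = (23.75 - 23.35)²/820 = 0.0001971 W
  P_R3 = (23.35 - 0.304)²/47000 = 0.0113 W
  P_R4 = (0.304 - 0)²/620 = 0.000149 W
P_total = P_R1 + P_R2 + P_R3 + P_R4 = 0.01177 W

Final answer: 0.01177 W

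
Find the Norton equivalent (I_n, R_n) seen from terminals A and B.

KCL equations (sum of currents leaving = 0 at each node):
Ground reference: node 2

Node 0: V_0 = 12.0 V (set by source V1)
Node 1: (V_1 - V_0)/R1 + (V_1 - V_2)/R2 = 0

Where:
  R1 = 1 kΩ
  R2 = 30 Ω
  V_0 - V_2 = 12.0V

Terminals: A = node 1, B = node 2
Find the Thévenin equivalent first; then I_n = V_th/R_th and R_n = R_th.
Step 1 — V_th is the open-circuit voltage V_A - V_B (nothing connected across the terminals).
Nodal analysis, taking node 2 as the 0 V reference.
Source V1 fixes V_0 = 12 V.
KCL at each unknown node (sum of currents leaving = 0; resistances in Ω):
  Node 1: (V_1 - 12)/1000 + (V_1 - 0)/30 = 0
Collecting terms: 0.03433 × V_1 = 0.012  =>  V_1 = 0.3495 V
V_th = V_1 - V_2 = 0.3495 - 0 = 0.3495 V
Step 2 — R_th: zero the source — replace V1 by a short circuit (node 2 merges into node 0) — and find the resistance seen between A (node 1) and B (node 0).
Reduce the network between node 1 (A) and node 0 (B) by series/parallel combination:
  Rp1 = R1 ‖ R2 (parallel, both between nodes 0 and 1) = 1/(1/1000 + 1/30) = 29.13 Ω
R_th = 29.13 Ω
I_n = V_th/R_th = 0.3495/29.13 = 0.012 A, and R_n = R_th = 29.13 Ω

Final answer: I_n = 0.012 A, R_n = 29.13 Ω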